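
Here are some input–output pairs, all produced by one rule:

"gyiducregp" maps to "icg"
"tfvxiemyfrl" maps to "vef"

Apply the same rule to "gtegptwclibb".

In each case the input is transformed by: keep one character in every 3, starting at position 3 (positions 3rd, 6th, 9th, ...).
For "gtegptwclibb" the result is "etlb".

etlb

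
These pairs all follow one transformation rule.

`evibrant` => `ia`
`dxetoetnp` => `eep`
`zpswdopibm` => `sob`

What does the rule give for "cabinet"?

be

The rule is to keep one character in every 3, starting at position 3 (positions 3rd, 6th, 9th, ...).
"cabinet" → "be".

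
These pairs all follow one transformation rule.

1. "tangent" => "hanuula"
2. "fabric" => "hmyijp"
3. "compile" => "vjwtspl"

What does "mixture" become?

ptaeybl

The rule is to shift every letter 7 places forward in the alphabet (wrapping around), then swap each adjacent pair of characters (1↔2, 3↔4, ...).
"mixture" → "tpeabyl" → "ptaeybl".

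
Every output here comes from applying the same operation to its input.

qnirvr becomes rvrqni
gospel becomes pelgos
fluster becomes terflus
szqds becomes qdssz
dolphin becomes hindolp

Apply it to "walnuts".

The pattern: move the last 3 characters to the front (rotate right by 3).
On "walnuts" that produces "utswaln".

utswaln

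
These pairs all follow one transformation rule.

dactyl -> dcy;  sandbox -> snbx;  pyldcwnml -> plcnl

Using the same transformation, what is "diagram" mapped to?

darm

The pattern: keep every other character starting from the first (positions 1st, 3rd, 5th, ...).
For "diagram" the result is "darm".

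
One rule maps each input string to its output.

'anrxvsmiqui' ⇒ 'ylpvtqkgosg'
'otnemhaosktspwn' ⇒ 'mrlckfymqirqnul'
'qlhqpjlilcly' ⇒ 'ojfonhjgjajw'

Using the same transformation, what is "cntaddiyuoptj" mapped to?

Looking at the pairs, the operation is to shift every letter 2 places backward in the alphabet (wrapping around).
"cntaddiyuoptj" → "alrybbgwsmnrh".

alrybbgwsmnrh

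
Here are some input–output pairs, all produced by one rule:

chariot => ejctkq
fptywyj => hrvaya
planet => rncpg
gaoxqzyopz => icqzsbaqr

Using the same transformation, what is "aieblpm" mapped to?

ckgdnr

The transformation: shift every letter 2 places forward in the alphabet (wrapping around), then delete the last character.
Doing the same to "aieblpm": "ckgdnr".
(Check on "gaoxqzyopz": → "icqzsbaqrb" → "icqzsbaqr" ✓)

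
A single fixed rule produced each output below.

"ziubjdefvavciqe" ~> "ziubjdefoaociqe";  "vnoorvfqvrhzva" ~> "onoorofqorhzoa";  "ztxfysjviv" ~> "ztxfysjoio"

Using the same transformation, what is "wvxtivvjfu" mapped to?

woxtioojfu

In each case the input is transformed by: replace every "v" with "o".
Doing the same to "wvxtivvjfu": "woxtioojfu".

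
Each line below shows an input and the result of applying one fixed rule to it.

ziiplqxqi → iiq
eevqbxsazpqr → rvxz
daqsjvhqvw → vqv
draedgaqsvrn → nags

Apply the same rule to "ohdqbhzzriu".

Each output is the input with this applied: keep one character in every 3, starting at position 3 (positions 3rd, 6th, 9th, ...), then move the last character to the front.
On "ohdqbhzzriu": the first step gives "dhr", and the second then gives "rdh".

rdh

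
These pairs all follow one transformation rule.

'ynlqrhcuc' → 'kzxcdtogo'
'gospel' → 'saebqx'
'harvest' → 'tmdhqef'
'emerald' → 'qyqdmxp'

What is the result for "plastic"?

The pattern: shift every letter 12 places forward in the alphabet (wrapping around).
Applying that to "plastic" gives "bxmefuo".

bxmefuo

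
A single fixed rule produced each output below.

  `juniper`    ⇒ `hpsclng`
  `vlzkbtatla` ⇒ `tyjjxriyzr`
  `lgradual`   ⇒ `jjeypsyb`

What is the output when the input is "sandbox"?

The transformation: take characters alternately from the front and the back (1st, last, 2nd, 2nd-last, ...), then shift every letter 2 places backward in the alphabet (wrapping around).
Applying both steps to "sandbox": "sxaonbd", then "qvymlzb".
(Check on "lgradual": → "llgaruad" → "jjeypsyb" ✓)

qvymlzb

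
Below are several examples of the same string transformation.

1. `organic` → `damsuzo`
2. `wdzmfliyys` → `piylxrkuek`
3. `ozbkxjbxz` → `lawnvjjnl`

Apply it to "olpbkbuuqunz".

xanbnwgggclz

The rule is to swap each adjacent pair of characters (1↔2, 3↔4, ...), then shift every letter 12 places forward in the alphabet (wrapping around).
For "olpbkbuuqunz" the result is "xanbnwgggclz".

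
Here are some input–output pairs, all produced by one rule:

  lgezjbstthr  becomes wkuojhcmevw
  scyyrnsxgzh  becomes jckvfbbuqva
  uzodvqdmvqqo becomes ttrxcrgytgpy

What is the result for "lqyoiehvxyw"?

abzotbrlhky

The rule is to move the last 3 characters to the front (rotate right by 3), then shift every letter 3 places forward in the alphabet (wrapping around).
Applying that to "lqyoiehvxyw" gives "abzotbrlhky".
(Check on "scyyrnsxgzh": → "gzhscyyrnsx" → "jckvfbbuqva" ✓)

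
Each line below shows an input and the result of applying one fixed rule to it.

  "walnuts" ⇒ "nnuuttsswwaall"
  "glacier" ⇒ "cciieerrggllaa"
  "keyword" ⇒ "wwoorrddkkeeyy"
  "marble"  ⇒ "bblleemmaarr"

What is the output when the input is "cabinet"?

Looking at the pairs, the operation is to move the first 3 characters to the end (rotate left by 3), then double every character.
For "cabinet", step one produces "inetcab"; step two turns that into "iinneettccaabb".
(Check on "keyword": → "wordkey" → "wwoorrddkkeeyy" ✓)

iinneettccaabb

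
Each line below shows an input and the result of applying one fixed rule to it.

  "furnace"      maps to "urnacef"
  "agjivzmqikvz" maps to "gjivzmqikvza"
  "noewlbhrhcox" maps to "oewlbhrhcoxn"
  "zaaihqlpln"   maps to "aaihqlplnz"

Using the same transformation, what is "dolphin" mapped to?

Each output is the input with this applied: move the first character to the end.
For "dolphin" the result is "olphind".

olphind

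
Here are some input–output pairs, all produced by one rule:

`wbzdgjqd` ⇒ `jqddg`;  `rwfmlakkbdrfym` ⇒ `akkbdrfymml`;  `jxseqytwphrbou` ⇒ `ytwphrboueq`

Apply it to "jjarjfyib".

Each output is the input with this applied: delete the first 3 characters, then move the first 2 characters to the end (rotate left by 2).
So "jjarjfyib" becomes "fyibrj".
(Check on "jxseqytwphrbou": → "eqytwphrbou" → "ytwphrboueq" ✓)

fyibrj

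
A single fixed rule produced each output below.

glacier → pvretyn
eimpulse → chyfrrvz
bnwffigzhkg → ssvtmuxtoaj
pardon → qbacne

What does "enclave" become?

ynirrap

Each output is the input with this applied: shift every letter 13 places forward in the alphabet (wrapping around) — i.e. ROT13, then move the first 3 characters to the end (rotate left by 3).
"enclave" → "rapynir" → "ynirrap".
(Check on "glacier": → "tynpvre" → "pvretyn" ✓)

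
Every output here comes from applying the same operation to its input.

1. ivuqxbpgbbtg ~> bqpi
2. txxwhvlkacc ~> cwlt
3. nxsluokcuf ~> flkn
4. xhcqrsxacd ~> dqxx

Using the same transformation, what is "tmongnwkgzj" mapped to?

znwt

The rule is to keep one character in every 3, starting at position 1 (positions 1st, 4th, 7th, ...), then swap the first and last characters.
Working it through for "tmongnwkgzj": intermediate "tnwz", final "znwt".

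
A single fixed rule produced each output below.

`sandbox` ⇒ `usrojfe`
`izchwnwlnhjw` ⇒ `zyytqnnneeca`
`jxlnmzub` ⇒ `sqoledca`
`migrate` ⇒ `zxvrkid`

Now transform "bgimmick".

zzxtsddb

In each case the input is transformed by: shift every letter 9 places backward in the alphabet (wrapping around), then sort the characters into reverse alphabetical order.
Starting from "bgimmick": after the first operation, "sxzddztb"; after the second, "zzxtsddb".
(Check on "izchwnwlnhjw": → "zqtynenceyan" → "zyytqnnneeca" ✓)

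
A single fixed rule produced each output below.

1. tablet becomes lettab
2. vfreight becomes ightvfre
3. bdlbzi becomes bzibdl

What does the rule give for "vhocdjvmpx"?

jvmpxvhocd

What's happening: swap the front and back halves of the string.
Doing the same to "vhocdjvmpx": "jvmpxvhocd".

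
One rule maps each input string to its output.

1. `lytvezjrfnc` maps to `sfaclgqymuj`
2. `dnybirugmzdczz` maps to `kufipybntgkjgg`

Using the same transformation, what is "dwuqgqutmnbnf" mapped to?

kdbxnxbatuium

Each output is the input with this applied: shift every letter 7 places forward in the alphabet (wrapping around).
So "dwuqgqutmnbnf" becomes "kdbxnxbatuium".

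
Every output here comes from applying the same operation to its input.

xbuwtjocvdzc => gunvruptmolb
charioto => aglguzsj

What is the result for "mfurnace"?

Each output is the input with this applied: shift every letter 8 places backward in the alphabet (wrapping around), then swap the front and back halves of the string.
"mfurnace" → "exmjfsuw" → "fsuwexmj".

fsuwexmj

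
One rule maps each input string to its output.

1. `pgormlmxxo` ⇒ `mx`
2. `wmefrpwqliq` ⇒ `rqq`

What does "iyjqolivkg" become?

Looking at the pairs, the operation is to delete the first 3 characters, then keep one character in every 3, starting at position 2 (positions 2nd, 5th, 8th, ...).
Starting from "iyjqolivkg": after the first operation, "qolivkg"; after the second, "ov".

ov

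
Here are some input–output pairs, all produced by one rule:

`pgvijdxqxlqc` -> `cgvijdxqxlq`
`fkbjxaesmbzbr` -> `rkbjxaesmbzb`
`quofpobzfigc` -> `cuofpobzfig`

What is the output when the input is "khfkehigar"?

rhfkehiga

What's happening: delete the first character, then move the last character to the front.
On "khfkehigar": the first step gives "hfkehigar", and the second then gives "rhfkehiga".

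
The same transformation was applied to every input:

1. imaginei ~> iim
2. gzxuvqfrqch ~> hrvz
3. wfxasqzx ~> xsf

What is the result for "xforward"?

In each case the input is transformed by: keep one character in every 3, starting at position 2 (positions 2nd, 5th, 8th, ...), then reverse the string.
"xforward" → "fwd" → "dwf".

dwf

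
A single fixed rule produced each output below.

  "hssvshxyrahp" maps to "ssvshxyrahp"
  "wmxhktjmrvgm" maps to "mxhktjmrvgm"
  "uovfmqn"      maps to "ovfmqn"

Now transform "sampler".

ampler

The pattern: delete the first character.
"sampler" → "ampler".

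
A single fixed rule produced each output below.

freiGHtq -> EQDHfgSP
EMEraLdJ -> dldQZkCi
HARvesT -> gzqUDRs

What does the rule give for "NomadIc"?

Each output is the input with this applied: flip the case of every letter, then shift every letter 1 place backward in the alphabet (wrapping around).
For "NomadIc", step one produces "nOMADiC"; step two turns that into "mNLZChB".

mNLZChB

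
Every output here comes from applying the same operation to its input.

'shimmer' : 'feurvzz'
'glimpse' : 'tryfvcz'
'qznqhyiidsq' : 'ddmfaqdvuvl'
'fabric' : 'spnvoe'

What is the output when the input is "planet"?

cgyrna

In each case the input is transformed by: take characters alternately from the front and the back (1st, last, 2nd, 2nd-last, ...), then shift every letter 13 places forward in the alphabet (wrapping around) — i.e. ROT13.
"planet" → "ptlean" → "cgyrna".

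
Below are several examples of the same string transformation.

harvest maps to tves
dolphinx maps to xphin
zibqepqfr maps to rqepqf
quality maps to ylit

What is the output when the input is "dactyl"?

lty

Looking at the pairs, the operation is to delete the first 3 characters, then move the last character to the front.
Doing the same to "dactyl": "lty".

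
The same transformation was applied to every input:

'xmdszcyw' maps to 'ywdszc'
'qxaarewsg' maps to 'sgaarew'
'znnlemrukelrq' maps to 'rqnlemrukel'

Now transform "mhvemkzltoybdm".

What's happening: delete the first 2 characters, then move the last 2 characters to the front (rotate right by 2).
On "mhvemkzltoybdm": the first step gives "vemkzltoybdm", and the second then gives "dmvemkzltoyb".

dmvemkzltoyb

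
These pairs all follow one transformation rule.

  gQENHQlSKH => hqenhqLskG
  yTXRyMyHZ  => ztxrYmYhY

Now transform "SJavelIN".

The transformation: flip the case of every letter, then swap the first and last characters.
On "SJavelIN": the first step gives "sjAVELin", and the second then gives "njAVELis".

njAVELis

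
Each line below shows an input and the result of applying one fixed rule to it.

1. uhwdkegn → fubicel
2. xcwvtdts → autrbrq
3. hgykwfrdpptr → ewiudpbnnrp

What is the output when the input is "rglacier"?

What's happening: delete the first character, then shift every letter 2 places backward in the alphabet (wrapping around).
Applying that to "rglacier" gives "ejyagcp".
(Check on "hgykwfrdpptr": → "gykwfrdpptr" → "ewiudpbnnrp" ✓)

ejyagcp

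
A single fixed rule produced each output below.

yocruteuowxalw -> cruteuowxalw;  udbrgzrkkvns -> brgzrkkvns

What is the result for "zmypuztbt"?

ypuztbt

Rule — delete the first 2 characters.
On "zmypuztbt" that produces "ypuztbt".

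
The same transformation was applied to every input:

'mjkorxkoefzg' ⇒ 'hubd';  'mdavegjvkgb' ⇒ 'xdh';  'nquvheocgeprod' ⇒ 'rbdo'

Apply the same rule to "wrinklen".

fi

The rule is to keep one character in every 3, starting at position 3 (positions 3rd, 6th, 9th, ...), then shift every letter 3 places backward in the alphabet (wrapping around).
Applying both steps to "wrinklen": "il", then "fi".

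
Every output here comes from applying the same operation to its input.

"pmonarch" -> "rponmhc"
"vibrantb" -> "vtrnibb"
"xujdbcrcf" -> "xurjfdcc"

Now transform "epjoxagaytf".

yxtpojgfea

The transformation: sort the characters into reverse alphabetical order, then delete the last character.
For "epjoxagaytf", step one produces "yxtpojgfeaa"; step two turns that into "yxtpojgfea".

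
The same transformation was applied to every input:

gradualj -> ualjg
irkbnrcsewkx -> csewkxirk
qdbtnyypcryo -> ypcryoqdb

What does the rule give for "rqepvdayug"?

Each output is the input with this applied: swap the front and back halves of the string, then delete the last 3 characters.
For "rqepvdayug" the result is "dayugrq".

dayugrq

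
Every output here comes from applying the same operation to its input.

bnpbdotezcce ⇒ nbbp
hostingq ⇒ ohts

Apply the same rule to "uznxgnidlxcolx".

zuxn

Rule — swap each adjacent pair of characters (1↔2, 3↔4, ...), then keep only the first 4 characters.
Starting from "uznxgnidlxcolx": after the first operation, "zuxnngdixlocxl"; after the second, "zuxn".
(Check on "bnpbdotezcce": → "nbbpodetczec" → "nbbp" ✓)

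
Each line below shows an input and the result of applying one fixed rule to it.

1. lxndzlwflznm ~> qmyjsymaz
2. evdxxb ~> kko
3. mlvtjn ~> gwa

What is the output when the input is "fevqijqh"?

Looking at the pairs, the operation is to shift every letter 13 places forward in the alphabet (wrapping around) — i.e. ROT13, then delete the first 3 characters.
So "fevqijqh" becomes "dvwdu".

dvwdu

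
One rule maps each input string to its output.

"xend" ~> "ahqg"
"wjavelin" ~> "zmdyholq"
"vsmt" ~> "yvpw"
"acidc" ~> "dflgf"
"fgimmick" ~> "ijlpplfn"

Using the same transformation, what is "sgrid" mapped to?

vjulg

The pattern: shift every letter 3 places forward in the alphabet (wrapping around).
Doing the same to "sgrid": "vjulg".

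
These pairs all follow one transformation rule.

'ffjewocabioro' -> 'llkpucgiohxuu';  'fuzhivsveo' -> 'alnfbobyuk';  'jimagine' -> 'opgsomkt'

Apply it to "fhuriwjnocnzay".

nlxacotpiufteg

The pattern: swap each adjacent pair of characters (1↔2, 3↔4, ...), then shift every letter 6 places forward in the alphabet (wrapping around).
For "fhuriwjnocnzay", step one produces "hfruwinjcoznya"; step two turns that into "nlxacotpiufteg".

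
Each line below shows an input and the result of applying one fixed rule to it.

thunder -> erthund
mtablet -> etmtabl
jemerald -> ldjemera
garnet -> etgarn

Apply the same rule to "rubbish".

shrubbi

What's happening: move the last 2 characters to the front (rotate right by 2).
Applying that to "rubbish" gives "shrubbi".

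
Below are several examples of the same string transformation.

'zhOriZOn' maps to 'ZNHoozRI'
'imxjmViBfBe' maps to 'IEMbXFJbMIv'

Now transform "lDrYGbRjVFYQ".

LqdyRfyvgJBr

Each output is the input with this applied: flip the case of every letter, then take characters alternately from the front and the back (1st, last, 2nd, 2nd-last, ...).
Applying both steps to "lDrYGbRjVFYQ": "LdRygBrJvfyq", then "LqdyRfyvgJBr".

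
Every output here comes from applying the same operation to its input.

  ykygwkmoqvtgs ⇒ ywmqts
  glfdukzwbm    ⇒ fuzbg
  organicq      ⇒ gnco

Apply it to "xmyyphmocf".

The pattern: move the first character to the end, then keep every other character starting from the second (positions 2nd, 4th, 6th, ...).
Applying both steps to "xmyyphmocf": "myyphmocfx", then "ypmcx".

ypmcx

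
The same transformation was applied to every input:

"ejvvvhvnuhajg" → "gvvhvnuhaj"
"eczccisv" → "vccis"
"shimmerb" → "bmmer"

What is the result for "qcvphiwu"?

In each case the input is transformed by: delete the first 3 characters, then move the last character to the front.
On "qcvphiwu": the first step gives "phiwu", and the second then gives "uphiw".
(Check on "shimmerb": → "mmerb" → "bmmer" ✓)

uphiw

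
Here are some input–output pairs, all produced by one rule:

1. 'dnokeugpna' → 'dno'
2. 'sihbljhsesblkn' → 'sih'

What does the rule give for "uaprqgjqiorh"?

uap

The pattern: keep only the first 3 characters.
Doing the same to "uaprqgjqiorh": "uap".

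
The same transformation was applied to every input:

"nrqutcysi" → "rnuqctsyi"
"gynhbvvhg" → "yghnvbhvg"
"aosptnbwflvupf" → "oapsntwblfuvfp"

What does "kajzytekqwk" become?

The rule is to swap each adjacent pair of characters (1↔2, 3↔4, ...).
So "kajzytekqwk" becomes "akzjtykewqk".

akzjtykewqk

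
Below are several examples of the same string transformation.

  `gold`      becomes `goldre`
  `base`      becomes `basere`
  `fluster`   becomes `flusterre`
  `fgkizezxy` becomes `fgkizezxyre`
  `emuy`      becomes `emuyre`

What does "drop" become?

The pattern: append "re".
So "drop" becomes "dropre".

dropre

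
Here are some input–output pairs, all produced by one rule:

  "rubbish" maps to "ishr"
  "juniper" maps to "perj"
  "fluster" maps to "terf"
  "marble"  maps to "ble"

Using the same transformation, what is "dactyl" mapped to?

The pattern: move the last 3 characters to the front (rotate right by 3), then delete the last 3 characters.
Working it through for "dactyl": intermediate "tyldac", final "tyl".

tyl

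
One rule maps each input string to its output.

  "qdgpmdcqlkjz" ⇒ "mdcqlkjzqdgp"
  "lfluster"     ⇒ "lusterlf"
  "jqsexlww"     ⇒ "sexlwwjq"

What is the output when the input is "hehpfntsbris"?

fntsbrishehp

Each output is the input with this applied: move the last 2 characters to the front (rotate right by 2), then swap the front and back halves of the string.
"hehpfntsbris" → "ishehpfntsbr" → "fntsbrishehp".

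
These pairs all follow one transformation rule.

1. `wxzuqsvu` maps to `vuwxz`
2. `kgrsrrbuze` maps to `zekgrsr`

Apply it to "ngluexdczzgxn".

Each output is the input with this applied: move the last 2 characters to the front (rotate right by 2), then delete the last 3 characters.
On "ngluexdczzgxn": the first step gives "xnngluexdczzg", and the second then gives "xnngluexdc".
(Check on "kgrsrrbuze": → "zekgrsrrbu" → "zekgrsr" ✓)

xnngluexdc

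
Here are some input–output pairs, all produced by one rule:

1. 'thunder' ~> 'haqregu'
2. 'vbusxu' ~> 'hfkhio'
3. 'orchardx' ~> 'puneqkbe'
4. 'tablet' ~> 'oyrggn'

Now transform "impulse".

chyfrvz

The transformation: move the first 2 characters to the end (rotate left by 2), then shift every letter 13 places forward in the alphabet (wrapping around) — i.e. ROT13.
For "impulse", step one produces "pulseim"; step two turns that into "chyfrvz".
(Check on "thunder": → "underth" → "haqregu" ✓)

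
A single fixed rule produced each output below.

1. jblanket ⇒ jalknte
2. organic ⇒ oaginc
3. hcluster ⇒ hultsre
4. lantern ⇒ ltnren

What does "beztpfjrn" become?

The rule is to swap each adjacent pair of characters (1↔2, 3↔4, ...), then delete the first character.
On "beztpfjrn": the first step gives "ebtzfprjn", and the second then gives "btzfprjn".

btzfprjn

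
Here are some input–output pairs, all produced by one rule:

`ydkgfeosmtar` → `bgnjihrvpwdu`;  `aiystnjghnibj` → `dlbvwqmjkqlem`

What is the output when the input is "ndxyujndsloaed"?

qgabxmqgvordhg

What's happening: shift every letter 3 places forward in the alphabet (wrapping around).
Applying that to "ndxyujndsloaed" gives "qgabxmqgvordhg".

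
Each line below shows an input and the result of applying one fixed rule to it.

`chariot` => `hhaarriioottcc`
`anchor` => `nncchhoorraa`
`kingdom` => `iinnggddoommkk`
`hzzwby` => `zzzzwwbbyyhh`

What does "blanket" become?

Looking at the pairs, the operation is to double every character, then move the first 2 characters to the end (rotate left by 2).
For "blanket", step one produces "bbllaannkkeett"; step two turns that into "llaannkkeettbb".
(Check on "hzzwby": → "hhzzzzwwbbyy" → "zzzzwwbbyyhh" ✓)

llaannkkeettbb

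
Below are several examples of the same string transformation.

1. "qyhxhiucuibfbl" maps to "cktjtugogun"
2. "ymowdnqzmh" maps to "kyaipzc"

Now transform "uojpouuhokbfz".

In each case the input is transformed by: shift every letter 12 places forward in the alphabet (wrapping around), then delete the last 3 characters.
"uojpouuhokbfz" → "gavbaggtawnrl" → "gavbaggtaw".
(Check on "ymowdnqzmh": → "kyaipzclyt" → "kyaipzc" ✓)

gavbaggtaw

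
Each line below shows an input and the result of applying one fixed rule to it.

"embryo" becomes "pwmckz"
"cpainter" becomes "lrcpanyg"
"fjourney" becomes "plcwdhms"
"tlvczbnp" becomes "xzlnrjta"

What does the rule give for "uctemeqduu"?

cobsssarck

Looking at the pairs, the operation is to swap the front and back halves of the string, then shift every letter 2 places backward in the alphabet (wrapping around).
Starting from "uctemeqduu": after the first operation, "eqduuuctem"; after the second, "cobsssarck".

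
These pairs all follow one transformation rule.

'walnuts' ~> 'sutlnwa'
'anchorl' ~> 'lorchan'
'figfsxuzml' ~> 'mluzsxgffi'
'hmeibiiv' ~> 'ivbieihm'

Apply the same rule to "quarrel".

lrearqu

Looking at the pairs, the operation is to swap each adjacent pair of characters (1↔2, 3↔4, ...), then reverse the string.
"quarrel" → "lrearqu".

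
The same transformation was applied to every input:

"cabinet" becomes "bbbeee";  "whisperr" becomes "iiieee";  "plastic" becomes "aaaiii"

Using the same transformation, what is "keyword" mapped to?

yyyrrr

In each case the input is transformed by: keep one character in every 3, starting at position 3 (positions 3rd, 6th, 9th, ...), then repeat every character 3 times.
"keyword" → "yr" → "yyyrrr".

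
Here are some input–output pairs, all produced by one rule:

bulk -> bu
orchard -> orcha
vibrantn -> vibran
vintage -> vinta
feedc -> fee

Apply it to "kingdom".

kingd

The rule is to delete the last 2 characters.
For "kingdom" the result is "kingd".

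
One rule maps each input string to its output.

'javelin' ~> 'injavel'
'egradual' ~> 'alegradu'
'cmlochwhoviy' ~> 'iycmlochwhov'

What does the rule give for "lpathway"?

In each case the input is transformed by: move the last 2 characters to the front (rotate right by 2).
On "lpathway" that produces "aylpathw".

aylpathw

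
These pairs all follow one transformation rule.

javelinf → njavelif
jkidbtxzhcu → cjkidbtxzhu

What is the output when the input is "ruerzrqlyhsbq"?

Looking at the pairs, the operation is to move the last character to the front, then swap the first and last characters.
Working it through for "ruerzrqlyhsbq": intermediate "qruerzrqlyhsb", final "bruerzrqlyhsq".
(Check on "jkidbtxzhcu": → "ujkidbtxzhc" → "cjkidbtxzhu" ✓)

bruerzrqlyhsq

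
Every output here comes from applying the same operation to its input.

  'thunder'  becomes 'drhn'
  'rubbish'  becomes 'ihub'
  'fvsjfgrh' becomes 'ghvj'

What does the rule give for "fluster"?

Each output is the input with this applied: move the last 3 characters to the front (rotate right by 3), then keep every other character starting from the first (positions 1st, 3rd, 5th, ...).
Working it through for "fluster": intermediate "terflus", final "trls".

trls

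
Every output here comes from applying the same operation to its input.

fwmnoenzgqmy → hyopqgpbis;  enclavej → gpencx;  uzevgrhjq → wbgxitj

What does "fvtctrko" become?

hxvevt

In each case the input is transformed by: shift every letter 2 places forward in the alphabet (wrapping around), then delete the last 2 characters.
Starting from "fvtctrko": after the first operation, "hxvevtmq"; after the second, "hxvevt".
(Check on "fwmnoenzgqmy": → "hyopqgpbisoa" → "hyopqgpbis" ✓)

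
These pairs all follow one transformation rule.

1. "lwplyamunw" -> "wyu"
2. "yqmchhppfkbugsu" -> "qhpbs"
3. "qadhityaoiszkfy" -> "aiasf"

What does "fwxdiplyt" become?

wiy

What's happening: keep one character in every 3, starting at position 2 (positions 2nd, 5th, 8th, ...).
On "fwxdiplyt" that produces "wiy".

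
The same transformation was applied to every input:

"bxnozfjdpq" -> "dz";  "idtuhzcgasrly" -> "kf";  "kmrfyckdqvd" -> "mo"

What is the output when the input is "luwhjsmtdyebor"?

Looking at the pairs, the operation is to shift every letter 2 places forward in the alphabet (wrapping around), then keep only the first 2 characters.
Working it through for "luwhjsmtdyebor": intermediate "nwyjluovfagdqt", final "nw".

nw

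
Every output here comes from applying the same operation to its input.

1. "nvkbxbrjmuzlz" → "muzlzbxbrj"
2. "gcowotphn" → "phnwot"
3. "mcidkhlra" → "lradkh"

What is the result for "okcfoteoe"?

eoefot

The transformation: delete the first 3 characters, then swap the front and back halves of the string.
Applying both steps to "okcfoteoe": "foteoe", then "eoefot".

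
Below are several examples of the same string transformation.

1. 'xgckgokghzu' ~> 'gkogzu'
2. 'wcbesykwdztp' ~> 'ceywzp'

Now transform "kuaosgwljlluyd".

uogllud

In each case the input is transformed by: swap each adjacent pair of characters (1↔2, 3↔4, ...), then keep every other character starting from the first (positions 1st, 3rd, 5th, ...).
For "kuaosgwljlluyd", step one produces "ukoagslwljuldy"; step two turns that into "uogllud".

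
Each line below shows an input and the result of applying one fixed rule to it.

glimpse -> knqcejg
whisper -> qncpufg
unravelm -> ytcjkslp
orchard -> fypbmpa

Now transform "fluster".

What's happening: move the first 3 characters to the end (rotate left by 3), then shift every letter 2 places backward in the alphabet (wrapping around).
Working it through for "fluster": intermediate "sterflu", final "qrcpdjs".

qrcpdjs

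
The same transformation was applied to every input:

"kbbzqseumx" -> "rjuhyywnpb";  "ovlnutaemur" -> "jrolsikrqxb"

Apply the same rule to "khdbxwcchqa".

enxheayutzz

Each output is the input with this applied: shift every letter 3 places backward in the alphabet (wrapping around), then move the last 3 characters to the front (rotate right by 3).
Working it through for "khdbxwcchqa": intermediate "heayutzzenx", final "enxheayutzz".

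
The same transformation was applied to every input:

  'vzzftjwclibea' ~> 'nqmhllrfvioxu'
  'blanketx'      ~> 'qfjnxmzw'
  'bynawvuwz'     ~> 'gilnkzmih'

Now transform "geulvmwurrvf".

The pattern: move the last 3 characters to the front (rotate right by 3), then shift every letter 12 places forward in the alphabet (wrapping around).
On "geulvmwurrvf": the first step gives "rvfgeulvmwur", and the second then gives "dhrsqgxhyigd".
(Check on "vzzftjwclibea": → "beavzzftjwcli" → "nqmhllrfvioxu" ✓)

dhrsqgxhyigd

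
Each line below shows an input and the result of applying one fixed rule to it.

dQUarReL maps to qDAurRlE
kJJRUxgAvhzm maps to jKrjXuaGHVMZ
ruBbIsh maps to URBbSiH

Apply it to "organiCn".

ROAGINNc

Rule — flip the case of every letter, then swap each adjacent pair of characters (1↔2, 3↔4, ...).
Starting from "organiCn": after the first operation, "ORGANIcN"; after the second, "ROAGINNc".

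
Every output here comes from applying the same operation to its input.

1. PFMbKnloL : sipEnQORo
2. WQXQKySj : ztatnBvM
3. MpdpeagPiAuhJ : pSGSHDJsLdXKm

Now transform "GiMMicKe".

jLppLFnH

Each output is the input with this applied: flip the case of every letter, then shift every letter 3 places forward in the alphabet (wrapping around).
Applying both steps to "GiMMicKe": "gImmICkE", then "jLppLFnH".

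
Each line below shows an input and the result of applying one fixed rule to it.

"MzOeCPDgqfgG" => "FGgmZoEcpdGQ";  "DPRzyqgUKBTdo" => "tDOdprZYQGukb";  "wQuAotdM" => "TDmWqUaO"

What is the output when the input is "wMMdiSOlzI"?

In each case the input is transformed by: move the last 3 characters to the front (rotate right by 3), then flip the case of every letter.
Applying both steps to "wMMdiSOlzI": "lzIwMMdiSO", then "LZiWmmDIso".

LZiWmmDIso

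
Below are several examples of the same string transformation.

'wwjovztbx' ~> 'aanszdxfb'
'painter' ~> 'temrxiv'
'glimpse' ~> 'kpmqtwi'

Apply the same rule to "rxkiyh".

What's happening: shift every letter 4 places forward in the alphabet (wrapping around).
"rxkiyh" → "vbomcl".

vbomcl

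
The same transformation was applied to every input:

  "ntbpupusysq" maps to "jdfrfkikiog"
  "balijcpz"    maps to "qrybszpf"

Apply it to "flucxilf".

The transformation: shift every letter 10 places backward in the alphabet (wrapping around), then swap each adjacent pair of characters (1↔2, 3↔4, ...).
On "flucxilf" that produces "bvskynvb".

bvskynvb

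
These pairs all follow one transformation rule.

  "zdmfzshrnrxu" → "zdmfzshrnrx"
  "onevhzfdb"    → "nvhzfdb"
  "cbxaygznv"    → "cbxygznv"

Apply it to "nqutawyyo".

nqtwyy

What's happening: remove every vowel.
Applying that to "nqutawyyo" gives "nqtwyy".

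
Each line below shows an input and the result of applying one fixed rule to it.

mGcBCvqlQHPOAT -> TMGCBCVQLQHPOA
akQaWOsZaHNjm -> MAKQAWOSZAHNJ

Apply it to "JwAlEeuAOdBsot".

TJWALEEUAODBSO

Looking at the pairs, the operation is to move the last character to the front, then convert every letter to uppercase.
Doing the same to "JwAlEeuAOdBsot": "TJWALEEUAODBSO".
(Check on "mGcBCvqlQHPOAT": → "TmGcBCvqlQHPOA" → "TMGCBCVQLQHPOA" ✓)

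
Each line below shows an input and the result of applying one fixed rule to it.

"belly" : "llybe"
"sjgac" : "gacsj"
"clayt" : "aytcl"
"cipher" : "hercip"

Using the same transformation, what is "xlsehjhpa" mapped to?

Rule — move the last 3 characters to the front (rotate right by 3).
On "xlsehjhpa" that produces "hpaxlsehj".

hpaxlsehj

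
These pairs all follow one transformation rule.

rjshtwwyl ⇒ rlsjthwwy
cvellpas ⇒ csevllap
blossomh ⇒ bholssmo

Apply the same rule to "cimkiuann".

What's happening: move the last character to the front, then swap each adjacent pair of characters (1↔2, 3↔4, ...).
For "cimkiuann", step one produces "ncimkiuan"; step two turns that into "cnmiikaun".
(Check on "blossomh": → "hblossom" → "bholssmo" ✓)

cnmiikaun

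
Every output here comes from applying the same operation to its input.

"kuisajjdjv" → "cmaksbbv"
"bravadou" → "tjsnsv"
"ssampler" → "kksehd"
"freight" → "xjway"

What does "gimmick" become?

yaeea

The transformation: shift every letter 8 places backward in the alphabet (wrapping around), then delete the last 2 characters.
Applying both steps to "gimmick": "yaeeauc", then "yaeea".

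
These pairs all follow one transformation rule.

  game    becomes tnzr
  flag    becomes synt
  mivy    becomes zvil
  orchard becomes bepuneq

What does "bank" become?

Looking at the pairs, the operation is to shift every letter 13 places forward in the alphabet (wrapping around) — i.e. ROT13.
"bank" → "onax".

onax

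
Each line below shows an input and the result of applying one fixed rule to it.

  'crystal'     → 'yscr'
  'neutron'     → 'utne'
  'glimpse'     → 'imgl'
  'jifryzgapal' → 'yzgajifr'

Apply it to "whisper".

iswh

Looking at the pairs, the operation is to delete the last 3 characters, then swap the front and back halves of the string.
On "whisper": the first step gives "whis", and the second then gives "iswh".
(Check on "glimpse": → "glim" → "imgl" ✓)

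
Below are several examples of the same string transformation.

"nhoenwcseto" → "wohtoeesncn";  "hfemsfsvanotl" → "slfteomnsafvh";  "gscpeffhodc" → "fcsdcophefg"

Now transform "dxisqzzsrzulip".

The rule is to take characters alternately from the front and the back (1st, last, 2nd, 2nd-last, ...), then swap the first and last characters.
Doing the same to "dxisqzzsrzulip": "spxiilsuqzzrzd".

spxiilsuqzzrzd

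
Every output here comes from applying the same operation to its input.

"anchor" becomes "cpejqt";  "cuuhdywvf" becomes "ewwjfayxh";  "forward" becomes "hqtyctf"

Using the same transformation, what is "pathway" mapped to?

rcvjyca

Rule — shift every letter 2 places forward in the alphabet (wrapping around).
Doing the same to "pathway": "rcvjyca".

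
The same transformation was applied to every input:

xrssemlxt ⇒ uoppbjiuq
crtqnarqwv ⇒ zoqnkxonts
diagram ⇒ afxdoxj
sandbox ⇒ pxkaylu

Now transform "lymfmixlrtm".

ivjcjfuioqj

The rule is to shift every letter 3 places backward in the alphabet (wrapping around).
Applying that to "lymfmixlrtm" gives "ivjcjfuioqj".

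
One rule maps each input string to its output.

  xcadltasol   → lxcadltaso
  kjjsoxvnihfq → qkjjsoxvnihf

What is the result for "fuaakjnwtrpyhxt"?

The transformation: move the last character to the front.
On "fuaakjnwtrpyhxt" that produces "tfuaakjnwtrpyhx".

tfuaakjnwtrpyhx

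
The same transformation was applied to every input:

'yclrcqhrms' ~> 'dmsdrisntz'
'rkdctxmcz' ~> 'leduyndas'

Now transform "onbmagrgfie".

ocnbhshgjfp

Each output is the input with this applied: move the first character to the end, then shift every letter 1 place forward in the alphabet (wrapping around).
Applying both steps to "onbmagrgfie": "nbmagrgfieo", then "ocnbhshgjfp".
(Check on "rkdctxmcz": → "kdctxmczr" → "leduyndas" ✓)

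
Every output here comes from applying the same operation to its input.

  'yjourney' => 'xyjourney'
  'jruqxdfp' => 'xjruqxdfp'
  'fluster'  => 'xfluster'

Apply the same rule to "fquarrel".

The rule is to prepend "x".
Doing the same to "fquarrel": "xfquarrel".

xfquarrel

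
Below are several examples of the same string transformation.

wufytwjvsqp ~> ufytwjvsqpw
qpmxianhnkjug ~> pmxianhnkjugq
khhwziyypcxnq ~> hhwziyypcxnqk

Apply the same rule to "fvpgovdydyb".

vpgovdydybf

Rule — move the first character to the end.
On "fvpgovdydyb" that produces "vpgovdydybf".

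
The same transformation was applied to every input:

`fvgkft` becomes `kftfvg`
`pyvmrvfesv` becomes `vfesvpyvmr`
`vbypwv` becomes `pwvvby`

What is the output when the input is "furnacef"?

aceffurn

The rule is to swap the front and back halves of the string.
"furnacef" → "aceffurn".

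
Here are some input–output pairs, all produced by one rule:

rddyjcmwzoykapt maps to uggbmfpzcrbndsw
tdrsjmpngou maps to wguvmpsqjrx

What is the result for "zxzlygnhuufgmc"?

The pattern: shift every letter 3 places forward in the alphabet (wrapping around).
For "zxzlygnhuufgmc" the result is "cacobjqkxxijpf".

cacobjqkxxijpf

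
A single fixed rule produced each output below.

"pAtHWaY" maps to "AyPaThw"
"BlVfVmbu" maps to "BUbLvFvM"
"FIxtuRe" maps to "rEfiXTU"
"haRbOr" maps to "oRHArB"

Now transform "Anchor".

ORaNCH

Looking at the pairs, the operation is to move the last 2 characters to the front (rotate right by 2), then flip the case of every letter.
Applying both steps to "Anchor": "orAnch", then "ORaNCH".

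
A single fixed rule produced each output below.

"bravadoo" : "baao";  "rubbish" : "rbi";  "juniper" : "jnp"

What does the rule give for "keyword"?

In each case the input is transformed by: delete the last character, then keep every other character starting from the first (positions 1st, 3rd, 5th, ...).
Starting from "keyword": after the first operation, "keywor"; after the second, "kyo".

kyo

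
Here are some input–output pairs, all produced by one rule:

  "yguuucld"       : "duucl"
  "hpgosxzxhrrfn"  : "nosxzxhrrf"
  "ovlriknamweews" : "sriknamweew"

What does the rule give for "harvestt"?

Each output is the input with this applied: delete the first 3 characters, then move the last character to the front.
"harvestt" → "vestt" → "tvest".

tvest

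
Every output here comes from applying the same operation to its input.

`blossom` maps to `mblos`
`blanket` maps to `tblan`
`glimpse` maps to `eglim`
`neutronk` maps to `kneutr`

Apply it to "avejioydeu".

uavejioy

The rule is to move the last 3 characters to the front (rotate right by 3), then delete the first 2 characters.
"avejioydeu" → "deuavejioy" → "uavejioy".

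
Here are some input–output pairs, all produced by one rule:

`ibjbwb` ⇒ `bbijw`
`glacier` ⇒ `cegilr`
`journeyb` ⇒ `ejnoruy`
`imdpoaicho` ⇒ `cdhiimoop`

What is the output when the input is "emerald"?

deelmr

The pattern: sort the characters into alphabetical order, then delete the first character.
On "emerald": the first step gives "adeelmr", and the second then gives "deelmr".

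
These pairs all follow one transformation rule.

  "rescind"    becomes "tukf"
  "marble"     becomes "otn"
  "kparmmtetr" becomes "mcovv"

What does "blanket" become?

Looking at the pairs, the operation is to shift every letter 2 places forward in the alphabet (wrapping around), then keep every other character starting from the first (positions 1st, 3rd, 5th, ...).
Applying both steps to "blanket": "dncpmgv", then "dcmv".
(Check on "marble": → "octdng" → "otn" ✓)

dcmv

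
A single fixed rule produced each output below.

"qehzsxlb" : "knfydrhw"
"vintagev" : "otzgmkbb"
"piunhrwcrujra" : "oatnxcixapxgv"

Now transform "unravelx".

txgbkrda

The transformation: shift every letter 6 places forward in the alphabet (wrapping around), then move the first character to the end.
Applying both steps to "unravelx": "atxgbkrd", then "txgbkrda".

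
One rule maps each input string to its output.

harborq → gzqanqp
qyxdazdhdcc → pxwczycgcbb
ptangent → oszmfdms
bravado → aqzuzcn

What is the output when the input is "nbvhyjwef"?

The rule is to shift every letter 1 place backward in the alphabet (wrapping around).
Applying that to "nbvhyjwef" gives "maugxivde".

maugxivde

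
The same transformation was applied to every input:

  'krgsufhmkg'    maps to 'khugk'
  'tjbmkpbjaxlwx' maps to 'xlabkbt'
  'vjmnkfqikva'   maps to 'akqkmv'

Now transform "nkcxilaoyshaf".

fhyaicn

Looking at the pairs, the operation is to keep every other character starting from the first (positions 1st, 3rd, 5th, ...), then reverse the string.
For "nkcxilaoyshaf", step one produces "nciayhf"; step two turns that into "fhyaicn".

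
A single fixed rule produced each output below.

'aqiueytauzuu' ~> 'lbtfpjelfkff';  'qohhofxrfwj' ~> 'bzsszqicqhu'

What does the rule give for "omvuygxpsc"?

zxgfjriadn

Each output is the input with this applied: shift every letter 11 places forward in the alphabet (wrapping around).
On "omvuygxpsc" that produces "zxgfjriadn".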